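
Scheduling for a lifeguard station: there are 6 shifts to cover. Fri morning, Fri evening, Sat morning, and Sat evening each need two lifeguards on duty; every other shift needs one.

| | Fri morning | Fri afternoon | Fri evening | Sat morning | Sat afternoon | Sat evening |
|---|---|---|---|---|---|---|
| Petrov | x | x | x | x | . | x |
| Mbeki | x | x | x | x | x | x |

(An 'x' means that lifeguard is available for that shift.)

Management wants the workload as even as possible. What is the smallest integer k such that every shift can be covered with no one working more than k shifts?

5

With 2 lifeguards and 10 worker-slots to fill, someone must work at least ⌈10/2⌉ = 5 shifts, so k ≥ 5.
k = 5 works: Fri morning→Petrov+Mbeki, Fri afternoon→Petrov, Fri evening→Petrov+Mbeki, Sat morning→Petrov+Mbeki, Sat afternoon→Mbeki, Sat evening→Petrov+Mbeki.
Loads: Petrov 5, Mbeki 5 — all ≤ 5.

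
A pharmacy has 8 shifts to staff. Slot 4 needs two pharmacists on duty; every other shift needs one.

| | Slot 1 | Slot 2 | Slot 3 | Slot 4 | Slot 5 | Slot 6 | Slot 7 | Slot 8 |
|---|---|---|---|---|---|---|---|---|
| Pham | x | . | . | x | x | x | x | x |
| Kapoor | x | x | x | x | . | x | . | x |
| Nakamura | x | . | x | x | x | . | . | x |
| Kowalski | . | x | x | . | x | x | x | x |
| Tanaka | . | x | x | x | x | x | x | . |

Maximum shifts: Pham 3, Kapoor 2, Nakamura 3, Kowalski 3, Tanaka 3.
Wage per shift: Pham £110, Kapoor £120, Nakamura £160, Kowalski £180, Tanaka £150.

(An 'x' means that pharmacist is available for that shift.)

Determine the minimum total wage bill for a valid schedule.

£1180

Picking the cheapest available pharmacist for each shift independently would cost £1020, but that ignores the shift limits.
An optimal schedule: Slot 1→Pham, Slot 2→Kapoor, Slot 3→Kapoor, Slot 4→Tanaka+Nakamura, Slot 5→Tanaka, Slot 6→Tanaka, Slot 7→Pham, Slot 8→Pham.
Total: 110 + 120 + 120 + 150 + 160 + 150 + 150 + 110 + 110 = £1180.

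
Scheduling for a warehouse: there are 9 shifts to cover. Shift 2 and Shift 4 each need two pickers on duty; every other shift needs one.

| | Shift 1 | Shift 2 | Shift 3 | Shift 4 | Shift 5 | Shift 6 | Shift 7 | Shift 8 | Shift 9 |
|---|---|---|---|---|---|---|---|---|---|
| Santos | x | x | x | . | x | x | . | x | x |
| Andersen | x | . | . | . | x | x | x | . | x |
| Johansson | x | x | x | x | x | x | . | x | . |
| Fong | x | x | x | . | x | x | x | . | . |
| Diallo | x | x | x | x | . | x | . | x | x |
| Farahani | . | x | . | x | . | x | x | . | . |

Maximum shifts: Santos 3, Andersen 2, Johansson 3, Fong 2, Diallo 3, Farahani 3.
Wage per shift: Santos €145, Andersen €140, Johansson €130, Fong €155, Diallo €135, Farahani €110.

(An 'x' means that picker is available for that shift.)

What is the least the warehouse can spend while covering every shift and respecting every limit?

€1405

Picking the cheapest available picker for each shift independently would cost €1355, but that ignores the shift limits.
An optimal schedule: Shift 1→Diallo, Shift 2→Farahani+Diallo, Shift 3→Johansson, Shift 4→Farahani+Johansson, Shift 5→Andersen, Shift 6→Andersen, Shift 7→Farahani, Shift 8→Johansson, Shift 9→Diallo.
Total: 135 + 110 + 135 + 130 + 110 + 130 + 140 + 140 + 110 + 130 + 135 = €1405.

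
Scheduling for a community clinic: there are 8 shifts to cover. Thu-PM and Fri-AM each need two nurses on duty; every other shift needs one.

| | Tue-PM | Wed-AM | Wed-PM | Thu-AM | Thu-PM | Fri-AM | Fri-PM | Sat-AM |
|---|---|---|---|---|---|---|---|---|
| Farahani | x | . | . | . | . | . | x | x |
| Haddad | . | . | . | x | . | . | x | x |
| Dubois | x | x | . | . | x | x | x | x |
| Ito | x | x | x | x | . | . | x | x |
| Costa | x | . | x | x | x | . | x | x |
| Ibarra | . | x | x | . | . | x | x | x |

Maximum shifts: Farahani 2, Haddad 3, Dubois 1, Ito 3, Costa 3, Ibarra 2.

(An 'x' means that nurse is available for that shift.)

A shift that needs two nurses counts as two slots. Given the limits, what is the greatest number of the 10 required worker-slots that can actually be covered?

Total capacity across all nurses is 2+3+1+3+3+2 = 14, and 10 slots are needed, so at most 10 can be filled.
Shifts {Thu-PM, Fri-AM} need 4 slots but only Dubois, Costa, and Ibarra are available for them, supplying at most 3 — so at least 1 slot must go unfilled.
An assignment achieving 9: Tue-PM→Farahani, Wed-AM→Ito, Wed-PM→Ito, Thu-AM→Haddad, Thu-PM→Dubois+Costa, Fri-AM→Ibarra, Fri-PM→Farahani, Sat-AM→Haddad.
Loads: Farahani 2/2, Haddad 2/3, Dubois 1/1, Ito 2/3, Costa 1/3, Ibarra 1/2.

9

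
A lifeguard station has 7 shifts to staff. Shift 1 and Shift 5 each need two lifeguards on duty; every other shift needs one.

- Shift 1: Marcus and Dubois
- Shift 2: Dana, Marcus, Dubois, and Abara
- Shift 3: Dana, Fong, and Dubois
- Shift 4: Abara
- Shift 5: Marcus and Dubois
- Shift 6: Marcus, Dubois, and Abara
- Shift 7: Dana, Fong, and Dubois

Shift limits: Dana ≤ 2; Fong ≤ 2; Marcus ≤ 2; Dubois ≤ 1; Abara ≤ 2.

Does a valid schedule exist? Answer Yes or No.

Total capacity is 9 and 9 slots are needed, so capacity alone doesn't rule it out.
Shifts {Shift 1, Shift 5} need 4 worker-slots in total, but the lifeguards available for any of those shifts (Marcus and Dubois) can supply at most 3 among them. So no valid schedule exists.

No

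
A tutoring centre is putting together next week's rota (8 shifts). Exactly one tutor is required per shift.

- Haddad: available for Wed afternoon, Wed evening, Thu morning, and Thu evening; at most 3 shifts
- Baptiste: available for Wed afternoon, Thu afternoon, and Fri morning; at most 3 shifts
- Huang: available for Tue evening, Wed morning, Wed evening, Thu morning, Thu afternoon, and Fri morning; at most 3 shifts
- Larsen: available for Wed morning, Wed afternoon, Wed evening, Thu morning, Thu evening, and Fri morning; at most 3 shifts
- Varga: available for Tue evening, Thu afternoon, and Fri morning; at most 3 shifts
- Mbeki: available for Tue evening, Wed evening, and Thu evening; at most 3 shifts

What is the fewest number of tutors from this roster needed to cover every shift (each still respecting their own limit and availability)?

8 slots to fill and no one can take more than 3, so at least ⌈8/3⌉ = 3 tutors are needed.
Haddad, Baptiste, and Huang alone can cover everything: Tue evening→Huang, Wed morning→Huang, Wed afternoon→Haddad, Wed evening→Haddad, Thu morning→Huang, Thu afternoon→Baptiste, Thu evening→Haddad, Fri morning→Baptiste.

3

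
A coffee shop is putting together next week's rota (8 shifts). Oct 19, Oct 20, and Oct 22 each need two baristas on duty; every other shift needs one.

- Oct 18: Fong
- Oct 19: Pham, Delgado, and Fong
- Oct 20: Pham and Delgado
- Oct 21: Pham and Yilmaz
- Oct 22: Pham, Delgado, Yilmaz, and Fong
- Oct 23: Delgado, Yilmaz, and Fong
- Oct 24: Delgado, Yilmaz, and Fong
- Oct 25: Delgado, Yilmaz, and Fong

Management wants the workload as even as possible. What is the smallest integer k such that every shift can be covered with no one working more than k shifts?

3

With 4 baristas and 11 worker-slots to fill, someone must work at least ⌈11/4⌉ = 3 shifts, so k ≥ 3.
k = 3 works: Oct 18→Fong, Oct 19→Pham+Delgado, Oct 20→Pham+Delgado, Oct 21→Pham, Oct 22→Yilmaz+Fong, Oct 23→Delgado, Oct 24→Yilmaz, Oct 25→Yilmaz.
Loads: Pham 3, Delgado 3, Yilmaz 3, Fong 2 — all ≤ 3.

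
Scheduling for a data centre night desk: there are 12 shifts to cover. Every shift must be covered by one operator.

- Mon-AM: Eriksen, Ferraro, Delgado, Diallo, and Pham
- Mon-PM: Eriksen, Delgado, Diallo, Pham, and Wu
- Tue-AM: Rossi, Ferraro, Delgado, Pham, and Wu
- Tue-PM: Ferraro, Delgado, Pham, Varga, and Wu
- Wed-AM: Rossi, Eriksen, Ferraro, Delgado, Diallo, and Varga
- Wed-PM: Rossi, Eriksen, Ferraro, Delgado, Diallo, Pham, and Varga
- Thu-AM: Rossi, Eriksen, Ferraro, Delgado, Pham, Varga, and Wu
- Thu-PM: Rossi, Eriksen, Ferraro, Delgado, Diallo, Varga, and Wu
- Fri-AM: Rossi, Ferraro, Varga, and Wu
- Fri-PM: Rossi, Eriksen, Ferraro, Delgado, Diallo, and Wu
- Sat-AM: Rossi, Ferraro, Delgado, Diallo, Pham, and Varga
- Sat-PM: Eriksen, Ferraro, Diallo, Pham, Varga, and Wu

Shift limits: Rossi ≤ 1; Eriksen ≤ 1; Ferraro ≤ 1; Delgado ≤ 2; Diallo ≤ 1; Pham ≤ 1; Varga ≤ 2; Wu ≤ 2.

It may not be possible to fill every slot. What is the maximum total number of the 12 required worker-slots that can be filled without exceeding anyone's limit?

Total capacity across all operators is 1+1+1+2+1+1+2+2 = 11, and 12 slots are needed, so at most 11 can be filled.
An assignment achieving 11: Mon-AM→Eriksen, Mon-PM→Delgado, Tue-AM→Ferraro, Tue-PM→Delgado, Wed-AM→Diallo, Wed-PM→Varga, Thu-AM→Wu, Fri-AM→Rossi, Fri-PM→Wu, Sat-AM→Pham, Sat-PM→Varga.
Loads: Rossi 1/1, Eriksen 1/1, Ferraro 1/1, Delgado 2/2, Diallo 1/1, Pham 1/1, Varga 2/2, Wu 2/2.

11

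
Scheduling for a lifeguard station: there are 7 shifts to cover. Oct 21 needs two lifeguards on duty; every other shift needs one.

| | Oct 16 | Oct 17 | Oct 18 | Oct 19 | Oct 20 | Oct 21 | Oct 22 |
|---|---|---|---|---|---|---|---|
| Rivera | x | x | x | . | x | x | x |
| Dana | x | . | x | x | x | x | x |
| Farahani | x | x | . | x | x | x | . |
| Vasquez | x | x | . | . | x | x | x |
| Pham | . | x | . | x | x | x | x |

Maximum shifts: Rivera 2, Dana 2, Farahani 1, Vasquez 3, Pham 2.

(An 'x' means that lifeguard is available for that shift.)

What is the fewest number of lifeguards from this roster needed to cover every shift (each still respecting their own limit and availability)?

4

8 slots to fill and no one can take more than 3, so at least ⌈8/3⌉ = 3 lifeguards are needed.
Any 3 lifeguards together have capacity at most 3+2+2 = 7 < 8 slots, so 3 can never suffice.
Rivera, Dana, Farahani, and Vasquez alone can cover everything: Oct 16→Vasquez, Oct 17→Rivera, Oct 18→Rivera, Oct 19→Dana, Oct 20→Vasquez, Oct 21→Farahani+Vasquez, Oct 22→Dana.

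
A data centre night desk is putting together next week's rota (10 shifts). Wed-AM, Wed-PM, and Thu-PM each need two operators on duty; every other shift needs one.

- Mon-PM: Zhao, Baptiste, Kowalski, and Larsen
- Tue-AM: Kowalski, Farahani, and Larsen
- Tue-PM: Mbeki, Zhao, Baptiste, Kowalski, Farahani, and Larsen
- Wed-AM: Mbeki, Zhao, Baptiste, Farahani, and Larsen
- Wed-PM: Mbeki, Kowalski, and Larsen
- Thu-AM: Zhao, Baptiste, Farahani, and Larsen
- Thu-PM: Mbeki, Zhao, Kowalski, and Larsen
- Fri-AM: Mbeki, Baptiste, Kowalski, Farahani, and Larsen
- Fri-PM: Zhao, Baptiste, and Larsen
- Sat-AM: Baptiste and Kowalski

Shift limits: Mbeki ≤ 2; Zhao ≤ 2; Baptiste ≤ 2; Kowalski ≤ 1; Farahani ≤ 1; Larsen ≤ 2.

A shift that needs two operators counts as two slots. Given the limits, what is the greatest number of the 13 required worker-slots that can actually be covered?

10

Total capacity across all operators is 2+2+2+1+1+2 = 10, and 13 slots are needed, so at most 10 can be filled.
An assignment achieving 10: Mon-PM→Zhao, Tue-AM→Kowalski, Wed-AM→Farahani, Wed-PM→Mbeki+Larsen, Thu-AM→Baptiste, Thu-PM→Mbeki+Larsen, Fri-PM→Zhao, Sat-AM→Baptiste.
Loads: Mbeki 2/2, Zhao 2/2, Baptiste 2/2, Kowalski 1/1, Farahani 1/1, Larsen 2/2.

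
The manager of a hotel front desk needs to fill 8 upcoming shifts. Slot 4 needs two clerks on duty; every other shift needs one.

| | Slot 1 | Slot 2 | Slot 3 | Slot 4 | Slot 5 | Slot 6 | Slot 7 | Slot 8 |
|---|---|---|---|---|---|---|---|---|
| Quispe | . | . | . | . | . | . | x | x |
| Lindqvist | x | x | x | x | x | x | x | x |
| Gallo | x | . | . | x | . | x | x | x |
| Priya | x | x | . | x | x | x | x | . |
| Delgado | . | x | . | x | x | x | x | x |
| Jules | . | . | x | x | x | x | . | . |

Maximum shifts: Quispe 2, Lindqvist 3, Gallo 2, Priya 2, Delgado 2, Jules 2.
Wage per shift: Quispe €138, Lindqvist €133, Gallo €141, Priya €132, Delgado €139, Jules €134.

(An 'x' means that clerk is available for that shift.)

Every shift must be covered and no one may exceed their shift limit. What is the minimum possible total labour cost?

Picking the cheapest available clerk for each shift independently would cost €1191, but that ignores the shift limits.
An optimal schedule: Slot 1→Priya, Slot 2→Priya, Slot 3→Lindqvist, Slot 4→Lindqvist+Jules, Slot 5→Lindqvist, Slot 6→Jules, Slot 7→Quispe, Slot 8→Quispe.
Total: 132 + 132 + 133 + 133 + 134 + 133 + 134 + 138 + 138 = €1207.

€1207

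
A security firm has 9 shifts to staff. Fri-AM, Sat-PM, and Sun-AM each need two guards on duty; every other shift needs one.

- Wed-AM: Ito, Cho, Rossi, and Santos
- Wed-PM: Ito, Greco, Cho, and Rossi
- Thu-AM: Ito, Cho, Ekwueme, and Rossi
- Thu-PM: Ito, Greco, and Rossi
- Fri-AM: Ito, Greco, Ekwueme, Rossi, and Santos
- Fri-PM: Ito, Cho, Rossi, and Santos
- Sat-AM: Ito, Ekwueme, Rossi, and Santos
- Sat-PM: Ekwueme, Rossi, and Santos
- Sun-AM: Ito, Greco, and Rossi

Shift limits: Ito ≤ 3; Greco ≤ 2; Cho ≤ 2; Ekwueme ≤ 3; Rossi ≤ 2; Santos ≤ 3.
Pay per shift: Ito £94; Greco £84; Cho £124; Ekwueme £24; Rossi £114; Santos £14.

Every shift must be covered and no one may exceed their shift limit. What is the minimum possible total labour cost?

Picking the cheapest available guard for each shift independently would cost £488, but that ignores the shift limits.
An optimal schedule: Wed-AM→Santos, Wed-PM→Ito, Thu-AM→Ekwueme, Thu-PM→Greco, Fri-AM→Ito+Rossi, Fri-PM→Santos, Sat-AM→Ekwueme, Sat-PM→Santos+Ekwueme, Sun-AM→Greco+Ito.
Total: 14 + 94 + 24 + 84 + 94 + 114 + 14 + 24 + 14 + 24 + 84 + 94 = £678.

£678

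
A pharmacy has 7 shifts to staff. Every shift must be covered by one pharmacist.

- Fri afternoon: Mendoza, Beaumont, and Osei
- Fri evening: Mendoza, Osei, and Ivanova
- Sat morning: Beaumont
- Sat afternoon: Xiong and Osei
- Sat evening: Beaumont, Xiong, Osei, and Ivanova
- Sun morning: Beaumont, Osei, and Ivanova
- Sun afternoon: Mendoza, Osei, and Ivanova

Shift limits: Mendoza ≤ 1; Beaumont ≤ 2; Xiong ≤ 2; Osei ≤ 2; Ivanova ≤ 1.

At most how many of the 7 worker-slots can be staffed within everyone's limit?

7

Total capacity across all pharmacists is 1+2+2+2+1 = 8, and 7 slots are needed, so at most 7 can be filled.
An assignment achieving 7: Fri afternoon→Mendoza, Fri evening→Osei, Sat morning→Beaumont, Sat afternoon→Xiong, Sat evening→Xiong, Sun morning→Beaumont, Sun afternoon→Osei.
Loads: Mendoza 1/1, Beaumont 2/2, Xiong 2/2, Osei 2/2, Ivanova 0/1.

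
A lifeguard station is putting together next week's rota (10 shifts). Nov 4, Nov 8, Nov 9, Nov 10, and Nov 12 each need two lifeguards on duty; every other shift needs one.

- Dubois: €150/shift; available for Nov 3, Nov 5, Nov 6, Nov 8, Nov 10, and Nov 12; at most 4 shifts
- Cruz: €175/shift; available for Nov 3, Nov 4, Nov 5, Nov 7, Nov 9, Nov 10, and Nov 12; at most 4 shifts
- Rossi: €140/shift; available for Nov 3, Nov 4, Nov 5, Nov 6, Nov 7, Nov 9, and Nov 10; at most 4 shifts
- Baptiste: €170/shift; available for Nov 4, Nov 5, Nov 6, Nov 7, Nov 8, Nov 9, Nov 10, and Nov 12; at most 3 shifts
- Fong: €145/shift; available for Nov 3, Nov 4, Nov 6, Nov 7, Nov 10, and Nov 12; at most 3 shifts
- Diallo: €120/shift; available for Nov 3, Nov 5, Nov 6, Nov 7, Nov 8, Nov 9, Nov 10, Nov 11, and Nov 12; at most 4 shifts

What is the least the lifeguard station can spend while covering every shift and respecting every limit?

Nov 11 can only be covered by Diallo, so that assignment is forced.
Picking the cheapest available lifeguard for each shift independently would cost €1940, but that ignores the shift limits.
An optimal schedule: Nov 3→Diallo, Nov 4→Rossi+Fong, Nov 5→Rossi, Nov 6→Dubois, Nov 7→Rossi, Nov 8→Diallo+Dubois, Nov 9→Diallo+Rossi, Nov 10→Fong+Dubois, Nov 11→Diallo, Nov 12→Fong+Dubois.
Total: 120 + 140 + 145 + 140 + 150 + 140 + 120 + 150 + 120 + 140 + 145 + 150 + 120 + 145 + 150 = €2075.

€2075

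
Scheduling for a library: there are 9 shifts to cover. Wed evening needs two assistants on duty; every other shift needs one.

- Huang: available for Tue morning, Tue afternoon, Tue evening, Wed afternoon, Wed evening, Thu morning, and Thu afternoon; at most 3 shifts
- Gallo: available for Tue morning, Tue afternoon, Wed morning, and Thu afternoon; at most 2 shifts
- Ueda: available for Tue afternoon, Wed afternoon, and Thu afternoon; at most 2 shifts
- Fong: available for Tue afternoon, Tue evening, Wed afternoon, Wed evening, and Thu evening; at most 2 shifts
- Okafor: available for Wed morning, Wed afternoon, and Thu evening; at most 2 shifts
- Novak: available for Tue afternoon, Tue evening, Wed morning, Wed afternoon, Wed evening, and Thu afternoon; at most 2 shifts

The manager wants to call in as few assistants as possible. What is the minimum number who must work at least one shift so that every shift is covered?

5

10 slots to fill and no one can take more than 3, so at least ⌈10/3⌉ = 4 assistants are needed.
Any 4 assistants together have capacity at most 3+2+2+2 = 9 < 10 slots, so 4 can never suffice.
Huang, Gallo, Ueda, Fong, and Okafor alone can cover everything: Tue morning→Huang, Tue afternoon→Ueda, Tue evening→Fong, Wed morning→Gallo, Wed afternoon→Ueda, Wed evening→Huang+Fong, Thu morning→Huang, Thu afternoon→Gallo, Thu evening→Okafor.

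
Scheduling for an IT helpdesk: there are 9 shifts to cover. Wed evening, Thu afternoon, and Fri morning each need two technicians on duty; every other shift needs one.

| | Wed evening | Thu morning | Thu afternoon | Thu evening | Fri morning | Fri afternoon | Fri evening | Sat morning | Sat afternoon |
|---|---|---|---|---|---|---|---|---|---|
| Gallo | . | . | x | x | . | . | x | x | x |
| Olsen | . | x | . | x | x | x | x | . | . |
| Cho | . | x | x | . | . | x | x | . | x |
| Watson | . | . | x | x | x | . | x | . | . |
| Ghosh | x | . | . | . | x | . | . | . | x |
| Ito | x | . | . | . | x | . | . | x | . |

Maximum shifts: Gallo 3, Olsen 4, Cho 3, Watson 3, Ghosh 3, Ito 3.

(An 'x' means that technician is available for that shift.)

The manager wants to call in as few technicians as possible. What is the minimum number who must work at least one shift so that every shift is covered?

12 slots to fill and no one can take more than 4, so at least ⌈12/4⌉ = 3 technicians are needed.
Any 3 technicians together have capacity at most 4+3+3 = 10 < 12 slots, so 3 can never suffice.
Gallo, Cho, Ghosh, and Ito alone can cover everything: Wed evening→Ghosh+Ito, Thu morning→Cho, Thu afternoon→Gallo+Cho, Thu evening→Gallo, Fri morning→Ghosh+Ito, Fri afternoon→Cho, Fri evening→Gallo, Sat morning→Ito, Sat afternoon→Ghosh.

4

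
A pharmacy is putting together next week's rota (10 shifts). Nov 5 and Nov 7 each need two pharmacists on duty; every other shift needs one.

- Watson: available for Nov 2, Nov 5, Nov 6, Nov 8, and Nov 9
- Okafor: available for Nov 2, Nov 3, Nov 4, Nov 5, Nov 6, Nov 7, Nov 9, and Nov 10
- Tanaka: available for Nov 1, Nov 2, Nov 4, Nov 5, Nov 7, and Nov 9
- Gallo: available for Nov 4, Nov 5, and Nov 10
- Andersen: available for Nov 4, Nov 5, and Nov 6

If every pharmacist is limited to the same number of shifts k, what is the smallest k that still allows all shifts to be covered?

3

With 5 pharmacists and 12 worker-slots to fill, someone must work at least ⌈12/5⌉ = 3 shifts, so k ≥ 3.
k = 3 works: Nov 1→Tanaka, Nov 2→Watson, Nov 3→Okafor, Nov 4→Gallo, Nov 5→Gallo+Andersen, Nov 6→Watson, Nov 7→Okafor+Tanaka, Nov 8→Watson, Nov 9→Tanaka, Nov 10→Okafor.
Loads: Watson 3, Okafor 3, Tanaka 3, Gallo 2, Andersen 1 — all ≤ 3.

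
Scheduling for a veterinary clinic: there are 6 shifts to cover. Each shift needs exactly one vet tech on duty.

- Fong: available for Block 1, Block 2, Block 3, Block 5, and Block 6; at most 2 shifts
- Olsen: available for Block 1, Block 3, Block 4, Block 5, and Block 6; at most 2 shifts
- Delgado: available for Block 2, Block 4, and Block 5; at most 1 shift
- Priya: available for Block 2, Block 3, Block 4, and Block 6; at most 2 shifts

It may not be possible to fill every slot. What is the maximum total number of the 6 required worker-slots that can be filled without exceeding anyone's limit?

6

Total capacity across all vet techs is 2+2+1+2 = 7, and 6 slots are needed, so at most 6 can be filled.
An assignment achieving 6: Block 1→Fong, Block 2→Fong, Block 3→Olsen, Block 4→Olsen, Block 5→Delgado, Block 6→Priya.
Loads: Fong 2/2, Olsen 2/2, Delgado 1/1, Priya 1/2.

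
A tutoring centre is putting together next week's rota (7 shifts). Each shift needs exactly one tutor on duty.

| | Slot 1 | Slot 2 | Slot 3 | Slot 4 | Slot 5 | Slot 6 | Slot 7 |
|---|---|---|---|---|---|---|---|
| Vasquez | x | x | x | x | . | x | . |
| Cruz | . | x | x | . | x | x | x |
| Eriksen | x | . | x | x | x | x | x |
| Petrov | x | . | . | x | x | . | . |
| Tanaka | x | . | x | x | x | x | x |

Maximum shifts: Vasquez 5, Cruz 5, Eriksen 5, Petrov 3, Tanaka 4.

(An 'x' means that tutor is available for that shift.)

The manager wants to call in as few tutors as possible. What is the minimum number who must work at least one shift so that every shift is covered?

2

7 slots to fill and no one can take more than 5, so at least ⌈7/5⌉ = 2 tutors are needed.
Vasquez and Cruz alone can cover everything: Slot 1→Vasquez, Slot 2→Vasquez, Slot 3→Vasquez, Slot 4→Vasquez, Slot 5→Cruz, Slot 6→Vasquez, Slot 7→Cruz.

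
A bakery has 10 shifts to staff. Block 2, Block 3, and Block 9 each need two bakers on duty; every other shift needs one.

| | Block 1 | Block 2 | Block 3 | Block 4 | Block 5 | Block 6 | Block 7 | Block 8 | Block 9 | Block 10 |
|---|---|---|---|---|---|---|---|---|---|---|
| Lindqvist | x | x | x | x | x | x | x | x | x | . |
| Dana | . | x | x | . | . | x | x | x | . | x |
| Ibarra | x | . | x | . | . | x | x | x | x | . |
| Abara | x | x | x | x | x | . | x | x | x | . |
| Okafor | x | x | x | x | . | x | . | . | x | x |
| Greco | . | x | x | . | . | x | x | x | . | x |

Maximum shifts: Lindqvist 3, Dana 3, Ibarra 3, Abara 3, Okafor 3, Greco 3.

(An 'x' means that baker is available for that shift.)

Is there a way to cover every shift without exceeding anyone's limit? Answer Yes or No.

Yes

One valid schedule: Block 1→Lindqvist, Block 2→Abara+Okafor, Block 3→Ibarra+Abara, Block 4→Lindqvist, Block 5→Lindqvist, Block 6→Dana, Block 7→Dana, Block 8→Ibarra, Block 9→Ibarra+Abara, Block 10→Dana.
Loads: Lindqvist 3/3, Dana 3/3, Ibarra 3/3, Abara 3/3, Okafor 1/3, Greco 0/3 — all within limits.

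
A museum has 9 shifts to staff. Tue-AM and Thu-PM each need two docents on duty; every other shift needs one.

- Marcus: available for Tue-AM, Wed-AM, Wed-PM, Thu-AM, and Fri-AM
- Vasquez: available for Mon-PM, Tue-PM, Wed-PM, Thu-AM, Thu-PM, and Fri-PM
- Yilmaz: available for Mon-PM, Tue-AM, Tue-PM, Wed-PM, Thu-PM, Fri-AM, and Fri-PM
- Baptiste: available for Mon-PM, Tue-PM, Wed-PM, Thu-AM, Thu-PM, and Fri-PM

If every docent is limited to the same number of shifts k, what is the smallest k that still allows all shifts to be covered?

With 4 docents and 11 worker-slots to fill, someone must work at least ⌈11/4⌉ = 3 shifts, so k ≥ 3.
k = 3 works: Mon-PM→Vasquez, Tue-AM→Marcus+Yilmaz, Tue-PM→Vasquez, Wed-AM→Marcus, Wed-PM→Baptiste, Thu-AM→Vasquez, Thu-PM→Yilmaz+Baptiste, Fri-AM→Marcus, Fri-PM→Yilmaz.
Loads: Marcus 3, Vasquez 3, Yilmaz 3, Baptiste 2 — all ≤ 3.

3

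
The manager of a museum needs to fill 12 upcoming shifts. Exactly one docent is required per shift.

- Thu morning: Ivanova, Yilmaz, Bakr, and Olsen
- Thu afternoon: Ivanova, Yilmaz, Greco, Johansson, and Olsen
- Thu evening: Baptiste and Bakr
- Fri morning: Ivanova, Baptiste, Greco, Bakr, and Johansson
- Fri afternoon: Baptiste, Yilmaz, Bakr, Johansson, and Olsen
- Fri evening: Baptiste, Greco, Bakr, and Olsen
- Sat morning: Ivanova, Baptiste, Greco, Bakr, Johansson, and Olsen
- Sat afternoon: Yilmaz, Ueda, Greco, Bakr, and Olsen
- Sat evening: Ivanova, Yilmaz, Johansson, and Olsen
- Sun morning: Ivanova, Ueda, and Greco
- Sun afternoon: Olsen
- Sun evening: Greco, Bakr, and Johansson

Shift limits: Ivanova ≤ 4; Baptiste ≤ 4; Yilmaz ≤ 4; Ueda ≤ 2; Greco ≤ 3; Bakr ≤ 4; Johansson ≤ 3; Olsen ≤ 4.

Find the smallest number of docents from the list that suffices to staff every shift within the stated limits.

3

12 slots to fill and no one can take more than 4, so at least ⌈12/4⌉ = 3 docents are needed.
Ivanova, Bakr, and Olsen alone can cover everything: Thu morning→Olsen, Thu afternoon→Ivanova, Thu evening→Bakr, Fri morning→Ivanova, Fri afternoon→Bakr, Fri evening→Bakr, Sat morning→Olsen, Sat afternoon→Olsen, Sat evening→Ivanova, Sun morning→Ivanova, Sun afternoon→Olsen, Sun evening→Bakr.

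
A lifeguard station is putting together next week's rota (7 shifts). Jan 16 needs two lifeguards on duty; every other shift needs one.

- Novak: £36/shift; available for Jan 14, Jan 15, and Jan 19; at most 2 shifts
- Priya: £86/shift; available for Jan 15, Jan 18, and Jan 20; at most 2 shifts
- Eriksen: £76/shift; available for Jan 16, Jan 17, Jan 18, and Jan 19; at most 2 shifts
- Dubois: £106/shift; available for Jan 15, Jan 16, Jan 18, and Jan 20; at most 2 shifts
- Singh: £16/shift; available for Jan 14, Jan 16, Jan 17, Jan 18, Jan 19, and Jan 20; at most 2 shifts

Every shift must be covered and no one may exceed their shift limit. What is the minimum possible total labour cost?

£428

Picking the cheapest available lifeguard for each shift independently would cost £208, but that ignores the shift limits.
An optimal schedule: Jan 14→Singh, Jan 15→Novak, Jan 16→Singh+Eriksen, Jan 17→Eriksen, Jan 18→Priya, Jan 19→Novak, Jan 20→Priya.
Total: 16 + 36 + 16 + 76 + 76 + 86 + 36 + 86 = £428.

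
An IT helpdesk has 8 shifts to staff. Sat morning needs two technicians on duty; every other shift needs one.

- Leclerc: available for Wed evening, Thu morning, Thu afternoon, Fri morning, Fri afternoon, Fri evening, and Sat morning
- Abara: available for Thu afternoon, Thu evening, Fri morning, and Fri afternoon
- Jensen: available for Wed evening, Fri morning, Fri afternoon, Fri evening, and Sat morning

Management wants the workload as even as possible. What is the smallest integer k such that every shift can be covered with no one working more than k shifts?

3

With 3 technicians and 9 worker-slots to fill, someone must work at least ⌈9/3⌉ = 3 shifts, so k ≥ 3.
k = 3 works: Wed evening→Leclerc, Thu morning→Leclerc, Thu afternoon→Abara, Thu evening→Abara, Fri morning→Abara, Fri afternoon→Jensen, Fri evening→Jensen, Sat morning→Leclerc+Jensen.
Loads: Leclerc 3, Abara 3, Jensen 3 — all ≤ 3.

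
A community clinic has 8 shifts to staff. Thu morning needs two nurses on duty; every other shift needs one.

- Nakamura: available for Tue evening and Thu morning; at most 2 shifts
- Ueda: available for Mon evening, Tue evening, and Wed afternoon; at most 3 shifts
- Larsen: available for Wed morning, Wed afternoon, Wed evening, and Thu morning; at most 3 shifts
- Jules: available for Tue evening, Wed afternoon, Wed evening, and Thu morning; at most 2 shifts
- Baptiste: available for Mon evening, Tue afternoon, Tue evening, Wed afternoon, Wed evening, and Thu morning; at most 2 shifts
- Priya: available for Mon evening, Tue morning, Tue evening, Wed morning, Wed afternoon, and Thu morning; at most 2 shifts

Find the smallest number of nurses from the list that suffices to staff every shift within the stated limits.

9 slots to fill and no one can take more than 3, so at least ⌈9/3⌉ = 3 nurses are needed.
Any 3 nurses together have capacity at most 3+3+2 = 8 < 9 slots, so 3 can never suffice.
Nakamura, Larsen, Baptiste, and Priya alone can cover everything: Mon evening→Baptiste, Tue morning→Priya, Tue afternoon→Baptiste, Tue evening→Nakamura, Wed morning→Larsen, Wed afternoon→Larsen, Wed evening→Larsen, Thu morning→Nakamura+Priya.

4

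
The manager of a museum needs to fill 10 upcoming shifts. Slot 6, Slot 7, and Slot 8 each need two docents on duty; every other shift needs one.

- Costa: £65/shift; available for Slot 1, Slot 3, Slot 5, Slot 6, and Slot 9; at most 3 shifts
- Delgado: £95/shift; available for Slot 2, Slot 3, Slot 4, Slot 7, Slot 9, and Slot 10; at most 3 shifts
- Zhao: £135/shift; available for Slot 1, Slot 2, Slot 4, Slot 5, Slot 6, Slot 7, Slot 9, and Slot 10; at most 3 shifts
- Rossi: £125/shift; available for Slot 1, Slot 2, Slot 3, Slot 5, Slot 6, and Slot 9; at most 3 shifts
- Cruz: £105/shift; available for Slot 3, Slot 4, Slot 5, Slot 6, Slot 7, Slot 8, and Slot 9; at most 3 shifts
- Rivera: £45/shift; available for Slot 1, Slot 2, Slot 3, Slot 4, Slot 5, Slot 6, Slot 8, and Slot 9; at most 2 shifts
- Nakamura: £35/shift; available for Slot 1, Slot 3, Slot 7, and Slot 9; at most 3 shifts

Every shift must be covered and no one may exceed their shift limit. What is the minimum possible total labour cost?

£885

Slot 8 can only be covered by Cruz and Rivera, so that assignment is forced.
Picking the cheapest available docent for each shift independently would cost £725, but that ignores the shift limits.
An optimal schedule: Slot 1→Nakamura, Slot 2→Rivera, Slot 3→Nakamura, Slot 4→Delgado, Slot 5→Costa, Slot 6→Costa+Cruz, Slot 7→Nakamura+Delgado, Slot 8→Rivera+Cruz, Slot 9→Costa, Slot 10→Delgado.
Total: 35 + 45 + 35 + 95 + 65 + 65 + 105 + 35 + 95 + 45 + 105 + 65 + 95 = £885.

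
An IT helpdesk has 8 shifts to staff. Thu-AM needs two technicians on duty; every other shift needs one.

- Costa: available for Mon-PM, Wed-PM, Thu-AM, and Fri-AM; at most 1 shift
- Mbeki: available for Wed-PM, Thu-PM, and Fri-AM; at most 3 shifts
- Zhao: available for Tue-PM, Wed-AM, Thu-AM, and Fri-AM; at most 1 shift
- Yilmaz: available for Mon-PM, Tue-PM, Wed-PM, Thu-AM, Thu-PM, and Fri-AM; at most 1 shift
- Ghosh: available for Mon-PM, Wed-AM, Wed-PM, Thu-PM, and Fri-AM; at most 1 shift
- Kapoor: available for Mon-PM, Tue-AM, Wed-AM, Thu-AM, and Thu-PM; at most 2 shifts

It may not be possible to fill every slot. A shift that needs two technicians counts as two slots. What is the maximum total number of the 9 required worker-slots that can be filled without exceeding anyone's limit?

9

Total capacity across all technicians is 1+3+1+1+1+2 = 9, and 9 slots are needed, so at most 9 can be filled.
An assignment achieving 9: Mon-PM→Costa, Tue-AM→Kapoor, Tue-PM→Zhao, Wed-AM→Ghosh, Wed-PM→Mbeki, Thu-AM→Yilmaz+Kapoor, Thu-PM→Mbeki, Fri-AM→Mbeki.
Loads: Costa 1/1, Mbeki 3/3, Zhao 1/1, Yilmaz 1/1, Ghosh 1/1, Kapoor 2/2.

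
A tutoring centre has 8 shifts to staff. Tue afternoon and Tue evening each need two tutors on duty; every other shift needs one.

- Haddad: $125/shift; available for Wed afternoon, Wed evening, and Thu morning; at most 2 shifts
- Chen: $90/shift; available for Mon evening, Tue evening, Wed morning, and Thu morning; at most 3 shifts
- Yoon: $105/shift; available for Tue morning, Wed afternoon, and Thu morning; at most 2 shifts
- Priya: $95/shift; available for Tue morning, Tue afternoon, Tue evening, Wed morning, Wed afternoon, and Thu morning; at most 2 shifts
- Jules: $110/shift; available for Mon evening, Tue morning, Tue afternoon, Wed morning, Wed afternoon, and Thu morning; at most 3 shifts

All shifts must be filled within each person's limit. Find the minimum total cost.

$1015

Tue afternoon can only be covered by Priya and Jules, so that assignment is forced.
Tue evening can only be covered by Chen and Priya, so that assignment is forced.
Wed evening can only be covered by Haddad, so that assignment is forced.
Picking the cheapest available tutor for each shift independently would cost $975, but that ignores the shift limits.
An optimal schedule: Mon evening→Chen, Tue morning→Yoon, Tue afternoon→Priya+Jules, Tue evening→Chen+Priya, Wed morning→Chen, Wed afternoon→Yoon, Wed evening→Haddad, Thu morning→Jules.
Total: 90 + 105 + 95 + 110 + 90 + 95 + 90 + 105 + 125 + 110 = $1015.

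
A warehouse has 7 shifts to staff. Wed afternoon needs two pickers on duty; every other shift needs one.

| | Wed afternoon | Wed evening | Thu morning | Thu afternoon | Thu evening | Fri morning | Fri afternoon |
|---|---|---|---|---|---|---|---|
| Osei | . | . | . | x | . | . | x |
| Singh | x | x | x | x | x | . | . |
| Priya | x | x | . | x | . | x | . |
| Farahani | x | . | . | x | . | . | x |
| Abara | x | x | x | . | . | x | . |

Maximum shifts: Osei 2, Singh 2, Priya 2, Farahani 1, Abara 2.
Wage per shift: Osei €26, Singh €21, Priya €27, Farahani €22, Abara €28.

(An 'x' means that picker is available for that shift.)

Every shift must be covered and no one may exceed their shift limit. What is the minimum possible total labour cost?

Thu evening can only be covered by Singh, so that assignment is forced.
Picking the cheapest available picker for each shift independently would cost €176, but that ignores the shift limits.
An optimal schedule: Wed afternoon→Farahani+Abara, Wed evening→Priya, Thu morning→Singh, Thu afternoon→Osei, Thu evening→Singh, Fri morning→Priya, Fri afternoon→Osei.
Total: 22 + 28 + 27 + 21 + 26 + 21 + 27 + 26 = €198.

€198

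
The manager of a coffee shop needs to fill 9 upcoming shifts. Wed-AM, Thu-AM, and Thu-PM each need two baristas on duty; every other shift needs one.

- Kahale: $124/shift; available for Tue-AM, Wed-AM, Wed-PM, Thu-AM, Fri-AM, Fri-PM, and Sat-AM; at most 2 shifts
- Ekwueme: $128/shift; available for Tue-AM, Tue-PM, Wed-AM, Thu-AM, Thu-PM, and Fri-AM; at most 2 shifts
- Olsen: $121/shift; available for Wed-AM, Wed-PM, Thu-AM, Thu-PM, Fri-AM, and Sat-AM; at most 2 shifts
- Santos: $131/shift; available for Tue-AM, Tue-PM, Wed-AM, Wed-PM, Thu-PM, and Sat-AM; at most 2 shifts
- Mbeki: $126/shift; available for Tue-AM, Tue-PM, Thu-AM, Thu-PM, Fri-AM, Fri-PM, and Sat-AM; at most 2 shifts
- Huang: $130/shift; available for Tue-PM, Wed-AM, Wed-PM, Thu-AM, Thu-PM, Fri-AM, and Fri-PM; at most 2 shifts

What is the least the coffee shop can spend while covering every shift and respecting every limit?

$1520

Picking the cheapest available barista for each shift independently would cost $1474, but that ignores the shift limits.
An optimal schedule: Tue-AM→Kahale, Tue-PM→Ekwueme, Wed-AM→Santos+Huang, Wed-PM→Olsen, Thu-AM→Mbeki+Huang, Thu-PM→Santos+Mbeki, Fri-AM→Ekwueme, Fri-PM→Kahale, Sat-AM→Olsen.
Total: 124 + 128 + 131 + 130 + 121 + 126 + 130 + 131 + 126 + 128 + 124 + 121 = $1520.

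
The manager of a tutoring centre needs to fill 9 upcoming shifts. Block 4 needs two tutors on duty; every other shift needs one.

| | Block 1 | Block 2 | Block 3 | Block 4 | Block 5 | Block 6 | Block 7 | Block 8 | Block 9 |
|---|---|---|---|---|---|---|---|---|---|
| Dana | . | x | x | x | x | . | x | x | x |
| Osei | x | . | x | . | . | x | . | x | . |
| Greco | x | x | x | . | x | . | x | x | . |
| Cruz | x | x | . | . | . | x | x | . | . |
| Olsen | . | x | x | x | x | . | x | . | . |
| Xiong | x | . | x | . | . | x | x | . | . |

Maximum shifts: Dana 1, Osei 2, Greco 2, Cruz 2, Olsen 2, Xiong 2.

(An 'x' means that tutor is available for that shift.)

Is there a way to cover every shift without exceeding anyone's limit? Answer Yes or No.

Total capacity is 11 and 10 slots are needed, so capacity alone doesn't rule it out.
Shifts {Block 4, Block 9} need 3 worker-slots in total, but the tutors available for any of those shifts (Dana and Olsen) can supply at most 2 among them. So no valid schedule exists.

No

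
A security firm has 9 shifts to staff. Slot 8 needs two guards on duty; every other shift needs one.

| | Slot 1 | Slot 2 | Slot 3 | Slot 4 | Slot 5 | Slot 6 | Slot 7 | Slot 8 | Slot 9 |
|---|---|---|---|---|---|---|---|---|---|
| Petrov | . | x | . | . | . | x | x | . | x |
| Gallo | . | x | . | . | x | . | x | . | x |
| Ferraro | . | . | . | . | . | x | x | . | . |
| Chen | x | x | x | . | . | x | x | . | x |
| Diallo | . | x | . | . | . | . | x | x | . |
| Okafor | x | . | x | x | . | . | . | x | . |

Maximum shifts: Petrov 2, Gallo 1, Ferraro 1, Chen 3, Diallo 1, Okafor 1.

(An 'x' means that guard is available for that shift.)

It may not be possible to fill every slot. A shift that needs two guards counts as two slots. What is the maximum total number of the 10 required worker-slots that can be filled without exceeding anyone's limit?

9

Total capacity across all guards is 2+1+1+3+1+1 = 9, and 10 slots are needed, so at most 9 can be filled.
An assignment achieving 9: Slot 1→Chen, Slot 2→Chen, Slot 3→Chen, Slot 4→Okafor, Slot 5→Gallo, Slot 6→Petrov, Slot 7→Ferraro, Slot 8→Diallo, Slot 9→Petrov.
Loads: Petrov 2/2, Gallo 1/1, Ferraro 1/1, Chen 3/3, Diallo 1/1, Okafor 1/1.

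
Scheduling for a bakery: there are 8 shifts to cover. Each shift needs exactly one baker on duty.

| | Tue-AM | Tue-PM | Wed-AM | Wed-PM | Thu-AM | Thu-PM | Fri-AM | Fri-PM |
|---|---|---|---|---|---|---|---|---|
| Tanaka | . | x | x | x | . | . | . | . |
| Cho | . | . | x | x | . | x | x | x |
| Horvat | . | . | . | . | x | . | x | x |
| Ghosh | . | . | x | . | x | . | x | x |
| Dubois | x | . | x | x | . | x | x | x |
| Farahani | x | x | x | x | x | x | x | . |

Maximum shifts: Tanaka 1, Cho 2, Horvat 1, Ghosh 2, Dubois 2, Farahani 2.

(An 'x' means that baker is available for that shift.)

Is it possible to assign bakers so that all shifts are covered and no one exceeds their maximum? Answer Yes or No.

One valid schedule: Tue-AM→Dubois, Tue-PM→Tanaka, Wed-AM→Ghosh, Wed-PM→Cho, Thu-AM→Horvat, Thu-PM→Cho, Fri-AM→Dubois, Fri-PM→Ghosh.
Loads: Tanaka 1/1, Cho 2/2, Horvat 1/1, Ghosh 2/2, Dubois 2/2, Farahani 0/2 — all within limits.

Yes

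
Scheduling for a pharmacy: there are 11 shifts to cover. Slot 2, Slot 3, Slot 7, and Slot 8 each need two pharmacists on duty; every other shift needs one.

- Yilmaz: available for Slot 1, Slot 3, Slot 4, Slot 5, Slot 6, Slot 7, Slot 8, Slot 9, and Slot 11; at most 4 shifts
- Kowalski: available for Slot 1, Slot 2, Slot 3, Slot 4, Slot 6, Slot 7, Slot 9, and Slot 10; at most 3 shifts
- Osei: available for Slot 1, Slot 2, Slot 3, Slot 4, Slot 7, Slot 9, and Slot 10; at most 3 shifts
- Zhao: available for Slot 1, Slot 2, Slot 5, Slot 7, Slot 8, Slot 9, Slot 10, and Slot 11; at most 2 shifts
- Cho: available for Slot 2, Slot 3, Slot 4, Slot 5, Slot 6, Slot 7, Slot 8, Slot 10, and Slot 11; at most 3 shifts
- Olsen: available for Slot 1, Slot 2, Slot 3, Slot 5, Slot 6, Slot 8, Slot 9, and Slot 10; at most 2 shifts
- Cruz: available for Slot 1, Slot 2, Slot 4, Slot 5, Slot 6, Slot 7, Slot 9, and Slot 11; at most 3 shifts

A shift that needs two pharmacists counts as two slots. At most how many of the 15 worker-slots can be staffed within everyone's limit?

15

Total capacity across all pharmacists is 4+3+3+2+3+2+3 = 20, and 15 slots are needed, so at most 15 can be filled.
An assignment achieving 15: Slot 1→Osei, Slot 2→Osei+Cho, Slot 3→Yilmaz+Kowalski, Slot 4→Yilmaz, Slot 5→Zhao, Slot 6→Kowalski, Slot 7→Osei+Cho, Slot 8→Yilmaz+Zhao, Slot 9→Olsen, Slot 10→Kowalski, Slot 11→Yilmaz.
Loads: Yilmaz 4/4, Kowalski 3/3, Osei 3/3, Zhao 2/2, Cho 2/3, Olsen 1/2, Cruz 0/3.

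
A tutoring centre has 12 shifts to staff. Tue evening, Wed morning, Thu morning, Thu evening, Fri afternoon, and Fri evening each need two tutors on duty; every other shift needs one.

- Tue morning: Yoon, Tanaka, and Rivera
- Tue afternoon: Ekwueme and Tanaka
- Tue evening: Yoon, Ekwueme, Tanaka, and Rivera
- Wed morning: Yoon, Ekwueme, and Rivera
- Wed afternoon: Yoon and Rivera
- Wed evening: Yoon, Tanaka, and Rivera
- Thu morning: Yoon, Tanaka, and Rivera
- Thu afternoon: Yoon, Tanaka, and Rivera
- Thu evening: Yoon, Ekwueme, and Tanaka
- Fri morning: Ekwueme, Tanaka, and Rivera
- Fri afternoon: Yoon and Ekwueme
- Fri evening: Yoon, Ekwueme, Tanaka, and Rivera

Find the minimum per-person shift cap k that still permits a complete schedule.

With 4 tutors and 18 worker-slots to fill, someone must work at least ⌈18/4⌉ = 5 shifts, so k ≥ 5.
k = 5 works: Tue morning→Yoon, Tue afternoon→Ekwueme, Tue evening→Tanaka+Rivera, Wed morning→Yoon+Ekwueme, Wed afternoon→Yoon, Wed evening→Yoon, Thu morning→Tanaka+Rivera, Thu afternoon→Tanaka, Thu evening→Ekwueme+Tanaka, Fri morning→Ekwueme, Fri afternoon→Yoon+Ekwueme, Fri evening→Tanaka+Rivera.
Loads: Yoon 5, Ekwueme 5, Tanaka 5, Rivera 3 — all ≤ 5.

5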